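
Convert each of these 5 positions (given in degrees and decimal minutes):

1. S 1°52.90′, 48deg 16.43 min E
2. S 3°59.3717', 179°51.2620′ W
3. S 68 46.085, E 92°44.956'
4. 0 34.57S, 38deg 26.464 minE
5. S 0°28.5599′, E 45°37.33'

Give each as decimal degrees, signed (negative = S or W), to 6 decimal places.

Point 1:
  Latitude: 1 + 52.9/60 = 1.8816667
  S → negative
  Lon: 16.43′ = 0.273833°; total 48.2738333
  E → positive
Point 2:
  Latitude: 59.3717′ = 0.989528°; total 3.9895283
  S → negative
  λ: 179 + 51.262/60 = 179.8543667
  W → negative
Point 3:
  φ: 46.085′ = 0.768083°; total 68.7680833
  S → negative
  λ: 92 + 44.956/60 = 92.7492667
  E → positive
Point 4:
  φ: 0 + 34.57/60 = 0.5761667
  hemisphere S, so the sign is −
  λ: 38 + 26.464/60 = 38.4410667
  E ⇒ keep positive
Point 5:
  φ: 0 + 28.5599/60 = 0.4759983
  S → negative
  Lon: 37.33′ = 0.622167°; total 45.6221667
  E ⇒ keep positive

1. -1.881667, 48.273833
2. -3.989528, -179.854367
3. -68.768083, 92.749267
4. -0.576167, 38.441067
5. -0.475998, 45.622167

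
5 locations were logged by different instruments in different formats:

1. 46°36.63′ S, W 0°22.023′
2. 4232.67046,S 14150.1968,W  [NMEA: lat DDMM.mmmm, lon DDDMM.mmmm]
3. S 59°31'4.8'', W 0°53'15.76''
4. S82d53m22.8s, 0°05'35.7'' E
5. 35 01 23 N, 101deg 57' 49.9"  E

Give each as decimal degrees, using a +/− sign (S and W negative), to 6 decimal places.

Point 1:
  φ: 36.63′ = 0.610500°; total 46.6105000
  S → negative
  Longitude: 0 + 22.023/60 = 0.3670500
  W → negative
Point 2:
  Latitude: split at 2 digits → 42° and 32.67046′; 42 + 32.67046/60 = 42.5445077
  hemisphere S, so the sign is −
  Longitude: degrees = first 3 digits = 141, minutes = 50.1968; 141 + 50.1968/60 = 141.8366133
  W ⇒ negate
Point 3:
  Latitude: 59° + 31/60 + 4.8/3600 = 59 + 0.516667 + 0.001333 = 59.5180000
  S → negative
  Longitude: 0 + 53/60 + 15.76/3600 = 0.8877111
  W → negative
Point 4:
  Lat: 82° + 53/60 + 22.8/3600 = 82 + 0.883333 + 0.006333 = 82.8896667
  hemisphere S, so the sign is −
  Lon: 5′ + 35.7″ = 5.59500′; 0 + 5.59500/60 = 0.0932500
  E → positive
Point 5:
  φ: 1′ + 23″ = 1.38333′; 35 + 1.38333/60 = 35.0230556
  N ⇒ keep positive
  Lon: 101° + 57/60 + 49.9/3600 = 101 + 0.950000 + 0.013861 = 101.9638611
  E → positive

1. -46.610500, -0.367050
2. -42.544508, -141.836613
3. -59.518000, -0.887711
4. -82.889667, 0.093250
5. 35.023056, 101.963861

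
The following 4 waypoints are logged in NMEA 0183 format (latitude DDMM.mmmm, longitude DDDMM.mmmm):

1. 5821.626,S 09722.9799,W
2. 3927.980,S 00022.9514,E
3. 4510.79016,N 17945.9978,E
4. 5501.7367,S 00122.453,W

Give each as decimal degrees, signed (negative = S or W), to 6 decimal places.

Point 1:
  Lat: degrees = first 2 digits = 58, minutes = 21.626; 58 + 21.626/60 = 58.3604333
  S ⇒ negate
  λ: split at 3 digits → 097° and 22.9799′; 97 + 22.9799/60 = 97.3829983
  hemisphere W, so the sign is −
Point 2:
  Lat: degrees = first 2 digits = 39, minutes = 27.98; 39 + 27.98/60 = 39.4663333
  hemisphere S, so the sign is −
  Longitude: split at 3 digits → 000° and 22.9514′; 0 + 22.9514/60 = 0.3825233
  E ⇒ keep positive
Point 3:
  Latitude: split at 2 digits → 45° and 10.79016′; 45 + 10.79016/60 = 45.1798360
  N → positive
  Longitude: split at 3 digits → 179° and 45.9978′; 179 + 45.9978/60 = 179.7666300
  E ⇒ keep positive
Point 4:
  Latitude: split at 2 digits → 55° and 1.7367′; 55 + 1.7367/60 = 55.0289450
  S → negative
  λ: split at 3 digits → 001° and 22.453′; 1 + 22.453/60 = 1.3742167
  hemisphere W, so the sign is −

1. -58.360433, -97.382998
2. -39.466333, 0.382523
3. 45.179836, 179.766630
4. -55.028945, -1.374217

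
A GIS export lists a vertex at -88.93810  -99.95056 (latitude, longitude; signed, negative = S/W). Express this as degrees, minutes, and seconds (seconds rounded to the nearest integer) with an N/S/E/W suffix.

88°56′17″ S, 99°57′2″ W

Latitude is negative → S; |value| = 88.938100
Lat: 0.938100 × 60 = 56.28600′ → 56′, remainder × 60 = 17.16″
Longitude is negative → W; |value| = 99.950560
Lon: 0.950560° → 57.03360′; 0.03360 × 60 = 2.02″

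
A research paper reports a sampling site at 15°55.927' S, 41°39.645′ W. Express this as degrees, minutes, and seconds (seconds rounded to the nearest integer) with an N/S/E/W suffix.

15°55′56″ S, 41°39′39″ W

Latitude: 55.92700′ → 55′ and 0.92700 × 60 = 55.62″
Lon: 39.64500′ → 39′ and 0.64500 × 60 = 38.70″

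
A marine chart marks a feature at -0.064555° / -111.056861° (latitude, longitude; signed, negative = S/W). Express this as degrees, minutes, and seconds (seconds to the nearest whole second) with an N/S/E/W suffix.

Latitude is negative → S; |value| = 0.064555
Latitude: 0.064555 × 60 = 3.87330′ → 3′, remainder × 60 = 52.40″
Longitude is negative → W; |value| = 111.056861
Longitude: 0.056861 × 60 = 3.41166′ → 3′, remainder × 60 = 24.70″

0°03′52″ S, 111°03′25″ W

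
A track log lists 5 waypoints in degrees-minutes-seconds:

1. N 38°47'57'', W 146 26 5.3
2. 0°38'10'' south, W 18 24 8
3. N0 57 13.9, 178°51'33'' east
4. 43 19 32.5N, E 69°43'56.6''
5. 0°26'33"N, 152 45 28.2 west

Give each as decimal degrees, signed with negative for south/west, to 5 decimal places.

Point 1:
  φ: 47′ + 57″ = 47.95000′; 38 + 47.95000/60 = 38.799167
  N → positive
  Lon: 146 + 26/60 + 5.3/3600 = 146.434806
  W → negative
Point 2:
  Lat: 0 + 38/60 + 10/3600 = 0.636111
  hemisphere S, so the sign is −
  Lon: 18 + 24/60 + 8/3600 = 18.402222
  W → negative
Point 3:
  φ: 57′ + 13.9″ = 57.23167′; 0 + 57.23167/60 = 0.953861
  N ⇒ keep positive
  λ: 51′ + 33″ = 51.55000′; 178 + 51.55000/60 = 178.859167
  E ⇒ keep positive
Point 4:
  φ: 19′ + 32.5″ = 19.54167′; 43 + 19.54167/60 = 43.325694
  N → positive
  Longitude: 69° + 43/60 + 56.6/3600 = 69 + 0.716667 + 0.015722 = 69.732389
  E ⇒ keep positive
Point 5:
  φ: 0 + 26/60 + 33/3600 = 0.442500
  N → positive
  λ: 45′ + 28.2″ = 45.47000′; 152 + 45.47000/60 = 152.757833
  W ⇒ negate

1. 38.79917, -146.43481
2. -0.63611, -18.40222
3. 0.95386, 178.85917
4. 43.32569, 69.73239
5. 0.44250, -152.75783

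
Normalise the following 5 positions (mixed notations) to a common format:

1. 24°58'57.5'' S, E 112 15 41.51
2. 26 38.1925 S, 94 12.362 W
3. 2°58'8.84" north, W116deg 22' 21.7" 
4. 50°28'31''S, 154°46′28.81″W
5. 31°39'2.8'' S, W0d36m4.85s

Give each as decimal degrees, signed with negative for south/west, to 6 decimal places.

1. -24.982639, 112.261531
2. -26.636542, -94.206033
3. 2.969122, -116.372694
4. -50.475278, -154.774669
5. -31.650778, -0.601347

Point 1:
  φ: 24° + 58/60 + 57.5/3600 = 24 + 0.966667 + 0.015972 = 24.9826389
  hemisphere S, so the sign is −
  λ: 112 + 15/60 + 41.51/3600 = 112.2615306
  E ⇒ keep positive
Point 2:
  Latitude: 38.1925′ = 0.636542°; total 26.6365417
  hemisphere S, so the sign is −
  Lon: 94 + 12.362/60 = 94.2060333
  hemisphere W, so the sign is −
Point 3:
  Latitude: 58′ + 8.84″ = 58.14733′; 2 + 58.14733/60 = 2.9691222
  N ⇒ keep positive
  λ: 22′ + 21.7″ = 22.36167′; 116 + 22.36167/60 = 116.3726944
  W ⇒ negate
Point 4:
  Latitude: 28′ + 31″ = 28.51667′; 50 + 28.51667/60 = 50.4752778
  hemisphere S, so the sign is −
  Longitude: 154° + 46/60 + 28.81/3600 = 154 + 0.766667 + 0.008003 = 154.7746694
  W → negative
Point 5:
  Lat: 39′ + 2.8″ = 39.04667′; 31 + 39.04667/60 = 31.6507778
  S ⇒ negate
  λ: 0 + 36/60 + 4.85/3600 = 0.6013472
  W ⇒ negate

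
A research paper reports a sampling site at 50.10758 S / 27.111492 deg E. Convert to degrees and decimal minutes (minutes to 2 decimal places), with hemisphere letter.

Latitude: minutes = (50.107580 − 50) × 60 = 6.4548
λ: minutes = (27.111492 − 27) × 60 = 6.6895

50° 6.45′ S, 27° 6.69′ E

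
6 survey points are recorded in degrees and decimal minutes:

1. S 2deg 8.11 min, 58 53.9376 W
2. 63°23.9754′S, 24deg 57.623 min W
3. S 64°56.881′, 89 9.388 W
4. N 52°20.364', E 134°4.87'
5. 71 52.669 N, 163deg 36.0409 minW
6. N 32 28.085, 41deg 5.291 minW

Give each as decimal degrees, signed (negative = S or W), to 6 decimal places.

Point 1:
  Latitude: 8.11′ = 0.135167°; total 2.1351667
  S ⇒ negate
  λ: 53.9376′ = 0.898960°; total 58.8989600
  hemisphere W, so the sign is −
Point 2:
  Latitude: 63 + 23.9754/60 = 63.3995900
  hemisphere S, so the sign is −
  λ: 24 + 57.623/60 = 24.9603833
  W → negative
Point 3:
  φ: 64 + 56.881/60 = 64.9480167
  S ⇒ negate
  Longitude: 9.388′ = 0.156467°; total 89.1564667
  W ⇒ negate
Point 4:
  Lat: 20.364′ = 0.339400°; total 52.3394000
  N → positive
  Longitude: 4.87′ = 0.081167°; total 134.0811667
  E → positive
Point 5:
  φ: 52.669′ = 0.877817°; total 71.8778167
  N ⇒ keep positive
  λ: 163 + 36.0409/60 = 163.6006817
  hemisphere W, so the sign is −
Point 6:
  Lat: 32 + 28.085/60 = 32.4680833
  N → positive
  Longitude: 5.291′ = 0.088183°; total 41.0881833
  W ⇒ negate

1. -2.135167, -58.898960
2. -63.399590, -24.960383
3. -64.948017, -89.156467
4. 52.339400, 134.081167
5. 71.877817, -163.600682
6. 32.468083, -41.088183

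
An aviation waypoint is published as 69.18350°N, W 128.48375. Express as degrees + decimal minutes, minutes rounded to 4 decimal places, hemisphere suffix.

Lat: fractional part 0.183500 → 11.010000 minutes
Lon: 128° + 0.483750 × 60 = 128° 29.025000′

69° 11.0100′ N, 128° 29.0250′ W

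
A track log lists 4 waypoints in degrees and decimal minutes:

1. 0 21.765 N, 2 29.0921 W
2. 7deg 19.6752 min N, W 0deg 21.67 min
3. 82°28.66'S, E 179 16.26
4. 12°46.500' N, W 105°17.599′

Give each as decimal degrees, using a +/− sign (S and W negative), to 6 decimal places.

1. 0.362750, -2.484868
2. 7.327920, -0.361167
3. -82.477667, 179.271000
4. 12.775000, -105.293317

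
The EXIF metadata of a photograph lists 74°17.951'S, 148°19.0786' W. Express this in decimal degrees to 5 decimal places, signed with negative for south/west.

-74.29918, -148.31798

φ: 74 + 17.951/60 = 74.299183
S ⇒ negate
λ: 19.0786′ = 0.317977°; total 148.317977
W → negative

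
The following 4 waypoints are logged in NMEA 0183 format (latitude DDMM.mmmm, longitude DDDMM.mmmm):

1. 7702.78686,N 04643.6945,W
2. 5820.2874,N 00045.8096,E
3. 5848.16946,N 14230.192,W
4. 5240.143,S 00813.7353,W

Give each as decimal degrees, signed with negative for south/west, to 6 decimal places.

1. 77.046448, -46.728242
2. 58.338123, 0.763493
3. 58.802824, -142.503200
4. -52.669050, -8.228922

Point 1:
  Lat: split at 2 digits → 77° and 2.78686′; 77 + 2.78686/60 = 77.0464477
  N ⇒ keep positive
  Longitude: degrees = first 3 digits = 46, minutes = 43.6945; 46 + 43.6945/60 = 46.7282417
  W → negative
Point 2:
  Lat: degrees = first 2 digits = 58, minutes = 20.2874; 58 + 20.2874/60 = 58.3381233
  N → positive
  λ: degrees = first 3 digits = 0, minutes = 45.8096; 0 + 45.8096/60 = 0.7634933
  E → positive
Point 3:
  Latitude: degrees = first 2 digits = 58, minutes = 48.16946; 58 + 48.16946/60 = 58.8028243
  N → positive
  Longitude: degrees = first 3 digits = 142, minutes = 30.192; 142 + 30.192/60 = 142.5032000
  W ⇒ negate
Point 4:
  Lat: split at 2 digits → 52° and 40.143′; 52 + 40.143/60 = 52.6690500
  S → negative
  Longitude: degrees = first 3 digits = 8, minutes = 13.7353; 8 + 13.7353/60 = 8.2289217
  W ⇒ negate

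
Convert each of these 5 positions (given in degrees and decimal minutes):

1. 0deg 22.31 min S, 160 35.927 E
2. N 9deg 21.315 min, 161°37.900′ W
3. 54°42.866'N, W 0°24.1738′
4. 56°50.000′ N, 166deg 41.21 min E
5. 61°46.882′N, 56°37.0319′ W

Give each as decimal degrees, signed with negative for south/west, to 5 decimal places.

1. -0.37183, 160.59878
2. 9.35525, -161.63167
3. 54.71443, -0.40290
4. 56.83333, 166.68683
5. 61.78137, -56.61720

Point 1:
  Latitude: 0 + 22.31/60 = 0.371833
  S ⇒ negate
  Longitude: 35.927′ = 0.598783°; total 160.598783
  E → positive
Point 2:
  Latitude: 21.315′ = 0.355250°; total 9.355250
  N ⇒ keep positive
  Longitude: 37.9′ = 0.631667°; total 161.631667
  hemisphere W, so the sign is −
Point 3:
  Latitude: 42.866′ = 0.714433°; total 54.714433
  N ⇒ keep positive
  Longitude: 24.1738′ = 0.402897°; total 0.402897
  W ⇒ negate
Point 4:
  φ: 56 + 50/60 = 56.833333
  N → positive
  Longitude: 41.21′ = 0.686833°; total 166.686833
  E → positive
Point 5:
  Lat: 46.882′ = 0.781367°; total 61.781367
  N ⇒ keep positive
  Longitude: 56 + 37.0319/60 = 56.617198
  hemisphere W, so the sign is −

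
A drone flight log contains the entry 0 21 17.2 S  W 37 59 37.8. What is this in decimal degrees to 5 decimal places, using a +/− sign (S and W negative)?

-0.35478, -37.99383

Latitude: 0° + 21/60 + 17.2/3600 = 0 + 0.350000 + 0.004778 = 0.354778
S → negative
Longitude: 59′ + 37.8″ = 59.63000′; 37 + 59.63000/60 = 37.993833
hemisphere W, so the sign is −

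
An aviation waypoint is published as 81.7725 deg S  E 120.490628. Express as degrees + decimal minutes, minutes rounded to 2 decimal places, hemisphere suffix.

81° 46.35′ S, 120° 29.44′ E

φ: fractional part 0.772500 → 46.3500 minutes
Longitude: 120° + 0.490628 × 60 = 120° 29.4377′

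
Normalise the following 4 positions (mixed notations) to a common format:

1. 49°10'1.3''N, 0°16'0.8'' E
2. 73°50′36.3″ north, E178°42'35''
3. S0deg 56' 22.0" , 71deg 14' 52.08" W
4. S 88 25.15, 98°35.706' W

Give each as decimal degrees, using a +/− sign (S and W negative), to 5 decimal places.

1. 49.16703, 0.26689
2. 73.84342, 178.70972
3. -0.93944, -71.24780
4. -88.41917, -98.59510

Point 1:
  Latitude: 49 + 10/60 + 1.3/3600 = 49.167028
  N → positive
  λ: 0 + 16/60 + 0.8/3600 = 0.266889
  E → positive
Point 2:
  φ: 73 + 50/60 + 36.3/3600 = 73.843417
  N → positive
  Longitude: 178° + 42/60 + 35/3600 = 178 + 0.700000 + 0.009722 = 178.709722
  E → positive
Point 3:
  φ: 0 + 56/60 + 22/3600 = 0.939444
  S → negative
  Lon: 14′ + 52.08″ = 14.86800′; 71 + 14.86800/60 = 71.247800
  W ⇒ negate
Point 4:
  Lat: 88 + 25.15/60 = 88.419167
  S ⇒ negate
  Longitude: 35.706′ = 0.595100°; total 98.595100
  W ⇒ negate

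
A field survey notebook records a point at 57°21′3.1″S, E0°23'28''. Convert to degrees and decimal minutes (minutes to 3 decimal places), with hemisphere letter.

57° 21.052′ S, 0° 23.467′ E

Lat: 21 + 3.1/60 = 21.05167′
Longitude: 23 + 28/60 = 23.46667′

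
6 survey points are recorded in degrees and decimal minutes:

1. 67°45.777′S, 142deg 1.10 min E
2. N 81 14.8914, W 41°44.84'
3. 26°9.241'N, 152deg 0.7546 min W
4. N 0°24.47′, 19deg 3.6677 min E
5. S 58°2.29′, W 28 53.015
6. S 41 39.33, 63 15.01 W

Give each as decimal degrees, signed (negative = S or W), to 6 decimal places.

1. -67.762950, 142.018333
2. 81.248190, -41.747333
3. 26.154017, -152.012577
4. 0.407833, 19.061128
5. -58.038167, -28.883583
6. -41.655500, -63.250167

Point 1:
  Latitude: 45.777′ = 0.762950°; total 67.7629500
  S ⇒ negate
  λ: 142 + 1.1/60 = 142.0183333
  E → positive
Point 2:
  φ: 14.8914′ = 0.248190°; total 81.2481900
  N → positive
  Lon: 41 + 44.84/60 = 41.7473333
  W ⇒ negate
Point 3:
  Latitude: 9.241′ = 0.154017°; total 26.1540167
  N ⇒ keep positive
  λ: 152 + 0.7546/60 = 152.0125767
  hemisphere W, so the sign is −
Point 4:
  Lat: 0 + 24.47/60 = 0.4078333
  N → positive
  Longitude: 3.6677′ = 0.061128°; total 19.0611283
  E ⇒ keep positive
Point 5:
  φ: 2.29′ = 0.038167°; total 58.0381667
  S → negative
  Longitude: 28 + 53.015/60 = 28.8835833
  W → negative
Point 6:
  Lat: 39.33′ = 0.655500°; total 41.6555000
  S → negative
  Lon: 63 + 15.01/60 = 63.2501667
  W ⇒ negate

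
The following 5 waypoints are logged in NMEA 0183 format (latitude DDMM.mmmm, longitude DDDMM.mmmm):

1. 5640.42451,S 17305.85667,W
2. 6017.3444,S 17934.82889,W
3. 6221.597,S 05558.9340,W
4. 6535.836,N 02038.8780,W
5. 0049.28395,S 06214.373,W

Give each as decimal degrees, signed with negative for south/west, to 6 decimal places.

Point 1:
  Lat: split at 2 digits → 56° and 40.42451′; 56 + 40.42451/60 = 56.6737418
  S ⇒ negate
  Longitude: split at 3 digits → 173° and 5.85667′; 173 + 5.85667/60 = 173.0976112
  W → negative
Point 2:
  Latitude: degrees = first 2 digits = 60, minutes = 17.3444; 60 + 17.3444/60 = 60.2890733
  S → negative
  Longitude: split at 3 digits → 179° and 34.82889′; 179 + 34.82889/60 = 179.5804815
  hemisphere W, so the sign is −
Point 3:
  Latitude: degrees = first 2 digits = 62, minutes = 21.597; 62 + 21.597/60 = 62.3599500
  S → negative
  Longitude: degrees = first 3 digits = 55, minutes = 58.934; 55 + 58.934/60 = 55.9822333
  W → negative
Point 4:
  Lat: degrees = first 2 digits = 65, minutes = 35.836; 65 + 35.836/60 = 65.5972667
  N ⇒ keep positive
  λ: split at 3 digits → 020° and 38.878′; 20 + 38.878/60 = 20.6479667
  W → negative
Point 5:
  φ: split at 2 digits → 00° and 49.28395′; 0 + 49.28395/60 = 0.8213992
  hemisphere S, so the sign is −
  Lon: degrees = first 3 digits = 62, minutes = 14.373; 62 + 14.373/60 = 62.2395500
  W ⇒ negate

1. -56.673742, -173.097611
2. -60.289073, -179.580482
3. -62.359950, -55.982233
4. 65.597267, -20.647967
5. -0.821399, -62.239550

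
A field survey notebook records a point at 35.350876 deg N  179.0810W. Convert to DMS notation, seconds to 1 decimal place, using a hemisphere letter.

35°21′3.2″ N, 179°04′51.6″ W

Latitude: 0.350876 × 60 = 21.05256′ → 21′, remainder × 60 = 3.154″
Lon: 0.081000° → 4.86000′; 0.86000 × 60 = 51.600″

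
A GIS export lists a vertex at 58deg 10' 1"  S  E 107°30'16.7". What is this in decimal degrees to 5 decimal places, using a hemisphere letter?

58.16694° S, 107.50464° E

Latitude: 58° + 10/60 + 1/3600 = 58 + 0.166667 + 0.000278 = 58.166944
λ: 30′ + 16.7″ = 30.27833′; 107 + 30.27833/60 = 107.504639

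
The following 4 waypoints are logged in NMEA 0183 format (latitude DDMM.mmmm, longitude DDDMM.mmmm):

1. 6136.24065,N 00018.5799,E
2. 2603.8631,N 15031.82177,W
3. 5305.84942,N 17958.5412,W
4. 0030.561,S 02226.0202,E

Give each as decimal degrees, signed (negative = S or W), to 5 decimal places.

Point 1:
  Lat: degrees = first 2 digits = 61, minutes = 36.24065; 61 + 36.24065/60 = 61.604011
  N ⇒ keep positive
  Lon: degrees = first 3 digits = 0, minutes = 18.5799; 0 + 18.5799/60 = 0.309665
  E → positive
Point 2:
  Lat: degrees = first 2 digits = 26, minutes = 3.8631; 26 + 3.8631/60 = 26.064385
  N → positive
  Lon: degrees = first 3 digits = 150, minutes = 31.82177; 150 + 31.82177/60 = 150.530363
  W ⇒ negate
Point 3:
  φ: degrees = first 2 digits = 53, minutes = 5.84942; 53 + 5.84942/60 = 53.097490
  N ⇒ keep positive
  λ: split at 3 digits → 179° and 58.5412′; 179 + 58.5412/60 = 179.975687
  hemisphere W, so the sign is −
Point 4:
  Latitude: split at 2 digits → 00° and 30.561′; 0 + 30.561/60 = 0.509350
  S → negative
  λ: split at 3 digits → 022° and 26.0202′; 22 + 26.0202/60 = 22.433670
  E → positive

1. 61.60401, 0.30967
2. 26.06439, -150.53036
3. 53.09749, -179.97569
4. -0.50935, 22.43367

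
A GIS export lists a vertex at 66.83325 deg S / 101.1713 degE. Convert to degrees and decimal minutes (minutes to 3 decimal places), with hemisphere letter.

66° 49.995′ S, 101° 10.278′ E

Latitude: fractional part 0.833250 → 49.99500 minutes
Longitude: fractional part 0.171300 → 10.27800 minutes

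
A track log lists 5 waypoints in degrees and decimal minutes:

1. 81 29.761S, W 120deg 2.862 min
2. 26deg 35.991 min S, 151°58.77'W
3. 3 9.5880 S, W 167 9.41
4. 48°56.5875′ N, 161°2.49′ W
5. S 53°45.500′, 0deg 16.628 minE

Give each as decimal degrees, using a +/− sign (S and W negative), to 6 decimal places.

1. -81.496017, -120.047700
2. -26.599850, -151.979500
3. -3.159800, -167.156833
4. 48.943125, -161.041500
5. -53.758333, 0.277133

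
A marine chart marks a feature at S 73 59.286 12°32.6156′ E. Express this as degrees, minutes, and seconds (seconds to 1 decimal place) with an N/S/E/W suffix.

73°59′17.2″ S, 12°32′36.9″ E

φ: fractional minutes 0.28600 × 60 = 17.160″
Lon: 32.61560′ → 32′ and 0.61560 × 60 = 36.936″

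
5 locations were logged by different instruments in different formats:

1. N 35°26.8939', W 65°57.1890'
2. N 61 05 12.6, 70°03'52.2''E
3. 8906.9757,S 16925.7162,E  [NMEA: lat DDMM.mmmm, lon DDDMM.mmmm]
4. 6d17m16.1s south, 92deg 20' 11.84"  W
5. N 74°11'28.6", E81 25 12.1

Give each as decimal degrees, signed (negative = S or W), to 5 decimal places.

Point 1:
  Latitude: 26.8939′ = 0.448232°; total 35.448232
  N → positive
  λ: 57.189′ = 0.953150°; total 65.953150
  hemisphere W, so the sign is −
Point 2:
  Latitude: 61° + 5/60 + 12.6/3600 = 61 + 0.083333 + 0.003500 = 61.086833
  N → positive
  Lon: 3′ + 52.2″ = 3.87000′; 70 + 3.87000/60 = 70.064500
  E → positive
Point 3:
  φ: split at 2 digits → 89° and 6.9757′; 89 + 6.9757/60 = 89.116262
  S → negative
  Longitude: degrees = first 3 digits = 169, minutes = 25.7162; 169 + 25.7162/60 = 169.428603
  E ⇒ keep positive
Point 4:
  Latitude: 6° + 17/60 + 16.1/3600 = 6 + 0.283333 + 0.004472 = 6.287806
  S ⇒ negate
  Lon: 92 + 20/60 + 11.84/3600 = 92.336622
  W ⇒ negate
Point 5:
  φ: 11′ + 28.6″ = 11.47667′; 74 + 11.47667/60 = 74.191278
  N → positive
  λ: 81° + 25/60 + 12.1/3600 = 81 + 0.416667 + 0.003361 = 81.420028
  E ⇒ keep positive

1. 35.44823, -65.95315
2. 61.08683, 70.06450
3. -89.11626, 169.42860
4. -6.28781, -92.33662
5. 74.19128, 81.42003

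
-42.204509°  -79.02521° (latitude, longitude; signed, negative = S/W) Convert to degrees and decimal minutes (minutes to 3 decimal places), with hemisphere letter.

Latitude is negative → S; |value| = 42.204509
Lat: 42° + 0.204509 × 60 = 42° 12.27054′
Longitude is negative → W; |value| = 79.025210
Lon: minutes = (79.025210 − 79) × 60 = 1.51260

42° 12.271′ S, 79° 1.513′ W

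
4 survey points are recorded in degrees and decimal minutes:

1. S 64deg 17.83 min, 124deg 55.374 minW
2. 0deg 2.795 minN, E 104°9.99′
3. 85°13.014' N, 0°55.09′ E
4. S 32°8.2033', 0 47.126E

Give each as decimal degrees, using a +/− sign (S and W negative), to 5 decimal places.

1. -64.29717, -124.92290
2. 0.04658, 104.16650
3. 85.21690, 0.91817
4. -32.13672, 0.78543

Point 1:
  Lat: 17.83′ = 0.297167°; total 64.297167
  S ⇒ negate
  Lon: 124 + 55.374/60 = 124.922900
  W ⇒ negate
Point 2:
  Latitude: 0 + 2.795/60 = 0.046583
  N → positive
  Longitude: 9.99′ = 0.166500°; total 104.166500
  E → positive
Point 3:
  Lat: 85 + 13.014/60 = 85.216900
  N → positive
  Lon: 55.09′ = 0.918167°; total 0.918167
  E ⇒ keep positive
Point 4:
  φ: 8.2033′ = 0.136722°; total 32.136722
  S → negative
  Lon: 0 + 47.126/60 = 0.785433
  E ⇒ keep positive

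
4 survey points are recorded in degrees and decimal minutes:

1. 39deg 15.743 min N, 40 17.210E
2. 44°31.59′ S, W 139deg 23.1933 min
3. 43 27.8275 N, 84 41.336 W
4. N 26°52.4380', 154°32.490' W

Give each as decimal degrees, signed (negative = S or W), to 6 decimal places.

Point 1:
  φ: 15.743′ = 0.262383°; total 39.2623833
  N → positive
  Lon: 17.21′ = 0.286833°; total 40.2868333
  E → positive
Point 2:
  Lat: 31.59′ = 0.526500°; total 44.5265000
  S → negative
  λ: 139 + 23.1933/60 = 139.3865550
  W ⇒ negate
Point 3:
  Latitude: 43 + 27.8275/60 = 43.4637917
  N ⇒ keep positive
  Lon: 41.336′ = 0.688933°; total 84.6889333
  W ⇒ negate
Point 4:
  φ: 52.438′ = 0.873967°; total 26.8739667
  N → positive
  Longitude: 154 + 32.49/60 = 154.5415000
  hemisphere W, so the sign is −

1. 39.262383, 40.286833
2. -44.526500, -139.386555
3. 43.463792, -84.688933
4. 26.873967, -154.541500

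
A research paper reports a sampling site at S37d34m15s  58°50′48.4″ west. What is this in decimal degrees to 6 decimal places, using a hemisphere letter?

Lat: 34′ + 15″ = 34.25000′; 37 + 34.25000/60 = 37.5708333
Lon: 58° + 50/60 + 48.4/3600 = 58 + 0.833333 + 0.013444 = 58.8467778

37.570833° S, 58.846778° W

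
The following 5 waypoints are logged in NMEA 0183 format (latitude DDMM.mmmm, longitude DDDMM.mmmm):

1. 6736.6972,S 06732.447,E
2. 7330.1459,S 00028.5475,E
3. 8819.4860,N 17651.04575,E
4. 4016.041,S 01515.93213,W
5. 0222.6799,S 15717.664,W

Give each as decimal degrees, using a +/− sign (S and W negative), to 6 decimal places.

1. -67.611620, 67.540783
2. -73.502432, 0.475792
3. 88.324767, 176.850763
4. -40.267350, -15.265536
5. -2.377998, -157.294400

Point 1:
  φ: split at 2 digits → 67° and 36.6972′; 67 + 36.6972/60 = 67.6116200
  hemisphere S, so the sign is −
  λ: degrees = first 3 digits = 67, minutes = 32.447; 67 + 32.447/60 = 67.5407833
  E ⇒ keep positive
Point 2:
  φ: degrees = first 2 digits = 73, minutes = 30.1459; 73 + 30.1459/60 = 73.5024317
  S ⇒ negate
  Lon: split at 3 digits → 000° and 28.5475′; 0 + 28.5475/60 = 0.4757917
  E → positive
Point 3:
  φ: split at 2 digits → 88° and 19.486′; 88 + 19.486/60 = 88.3247667
  N ⇒ keep positive
  Longitude: split at 3 digits → 176° and 51.04575′; 176 + 51.04575/60 = 176.8507625
  E ⇒ keep positive
Point 4:
  Latitude: split at 2 digits → 40° and 16.041′; 40 + 16.041/60 = 40.2673500
  S ⇒ negate
  λ: split at 3 digits → 015° and 15.93213′; 15 + 15.93213/60 = 15.2655355
  hemisphere W, so the sign is −
Point 5:
  φ: degrees = first 2 digits = 2, minutes = 22.6799; 2 + 22.6799/60 = 2.3779983
  S → negative
  Lon: degrees = first 3 digits = 157, minutes = 17.664; 157 + 17.664/60 = 157.2944000
  hemisphere W, so the sign is −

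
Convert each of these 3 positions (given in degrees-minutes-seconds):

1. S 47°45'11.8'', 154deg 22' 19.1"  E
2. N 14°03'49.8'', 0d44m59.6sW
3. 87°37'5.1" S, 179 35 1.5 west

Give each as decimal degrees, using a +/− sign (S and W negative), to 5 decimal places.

1. -47.75328, 154.37197
2. 14.06383, -0.74989
3. -87.61808, -179.58375

Point 1:
  Latitude: 45′ + 11.8″ = 45.19667′; 47 + 45.19667/60 = 47.753278
  hemisphere S, so the sign is −
  Lon: 22′ + 19.1″ = 22.31833′; 154 + 22.31833/60 = 154.371972
  E → positive
Point 2:
  Lat: 14° + 3/60 + 49.8/3600 = 14 + 0.050000 + 0.013833 = 14.063833
  N ⇒ keep positive
  Lon: 44′ + 59.6″ = 44.99333′; 0 + 44.99333/60 = 0.749889
  hemisphere W, so the sign is −
Point 3:
  Latitude: 87 + 37/60 + 5.1/3600 = 87.618083
  S → negative
  λ: 179 + 35/60 + 1.5/3600 = 179.583750
  hemisphere W, so the sign is −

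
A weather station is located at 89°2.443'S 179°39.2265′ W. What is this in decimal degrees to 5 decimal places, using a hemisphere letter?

89.04072° S, 179.65378° W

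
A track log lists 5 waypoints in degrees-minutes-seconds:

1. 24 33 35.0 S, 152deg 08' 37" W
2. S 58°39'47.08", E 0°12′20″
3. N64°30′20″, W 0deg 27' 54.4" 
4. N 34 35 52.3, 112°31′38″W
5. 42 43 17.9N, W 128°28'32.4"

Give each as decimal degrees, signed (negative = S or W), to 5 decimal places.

1. -24.55972, -152.14361
2. -58.66308, 0.20556
3. 64.50556, -0.46511
4. 34.59786, -112.52722
5. 42.72164, -128.47567

Point 1:
  Latitude: 24 + 33/60 + 35/3600 = 24.559722
  S → negative
  Lon: 152 + 8/60 + 37/3600 = 152.143611
  hemisphere W, so the sign is −
Point 2:
  φ: 58° + 39/60 + 47.08/3600 = 58 + 0.650000 + 0.013078 = 58.663078
  S → negative
  Lon: 0° + 12/60 + 20/3600 = 0 + 0.200000 + 0.005556 = 0.205556
  E ⇒ keep positive
Point 3:
  Lat: 64° + 30/60 + 20/3600 = 64 + 0.500000 + 0.005556 = 64.505556
  N → positive
  Longitude: 0° + 27/60 + 54.4/3600 = 0 + 0.450000 + 0.015111 = 0.465111
  hemisphere W, so the sign is −
Point 4:
  φ: 34 + 35/60 + 52.3/3600 = 34.597861
  N ⇒ keep positive
  Longitude: 112 + 31/60 + 38/3600 = 112.527222
  W ⇒ negate
Point 5:
  φ: 42 + 43/60 + 17.9/3600 = 42.721639
  N → positive
  λ: 128° + 28/60 + 32.4/3600 = 128 + 0.466667 + 0.009000 = 128.475667
  hemisphere W, so the sign is −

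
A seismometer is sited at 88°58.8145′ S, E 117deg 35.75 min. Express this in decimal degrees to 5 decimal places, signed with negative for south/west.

Lat: 58.8145′ = 0.980242°; total 88.980242
S ⇒ negate
Longitude: 117 + 35.75/60 = 117.595833
E → positive

-88.98024, 117.59583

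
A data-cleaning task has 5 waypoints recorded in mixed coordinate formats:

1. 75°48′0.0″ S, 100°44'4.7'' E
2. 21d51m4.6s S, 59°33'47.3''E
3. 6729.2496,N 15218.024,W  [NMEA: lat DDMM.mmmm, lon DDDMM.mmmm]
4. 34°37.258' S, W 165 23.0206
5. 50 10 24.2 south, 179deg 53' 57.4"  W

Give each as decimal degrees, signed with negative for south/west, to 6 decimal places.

1. -75.800000, 100.734639
2. -21.851278, 59.563139
3. 67.487493, -152.300400
4. -34.620967, -165.383677
5. -50.173389, -179.899278

Point 1:
  φ: 75 + 48/60 + 0/3600 = 75.8000000
  S → negative
  λ: 44′ + 4.7″ = 44.07833′; 100 + 44.07833/60 = 100.7346389
  E → positive
Point 2:
  Lat: 21 + 51/60 + 4.6/3600 = 21.8512778
  hemisphere S, so the sign is −
  λ: 33′ + 47.3″ = 33.78833′; 59 + 33.78833/60 = 59.5631389
  E ⇒ keep positive
Point 3:
  φ: degrees = first 2 digits = 67, minutes = 29.2496; 67 + 29.2496/60 = 67.4874933
  N → positive
  λ: degrees = first 3 digits = 152, minutes = 18.024; 152 + 18.024/60 = 152.3004000
  W ⇒ negate
Point 4:
  Latitude: 34 + 37.258/60 = 34.6209667
  hemisphere S, so the sign is −
  Lon: 23.0206′ = 0.383677°; total 165.3836767
  W ⇒ negate
Point 5:
  φ: 10′ + 24.2″ = 10.40333′; 50 + 10.40333/60 = 50.1733889
  S → negative
  Longitude: 179 + 53/60 + 57.4/3600 = 179.8992778
  W → negative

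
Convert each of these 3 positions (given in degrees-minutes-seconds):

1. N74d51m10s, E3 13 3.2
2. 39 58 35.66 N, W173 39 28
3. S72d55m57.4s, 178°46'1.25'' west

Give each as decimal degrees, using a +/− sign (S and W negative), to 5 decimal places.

1. 74.85278, 3.21756
2. 39.97657, -173.65778
3. -72.93261, -178.76701

Point 1:
  Latitude: 74 + 51/60 + 10/3600 = 74.852778
  N ⇒ keep positive
  Lon: 13′ + 3.2″ = 13.05333′; 3 + 13.05333/60 = 3.217556
  E ⇒ keep positive
Point 2:
  φ: 58′ + 35.66″ = 58.59433′; 39 + 58.59433/60 = 39.976572
  N ⇒ keep positive
  λ: 39′ + 28″ = 39.46667′; 173 + 39.46667/60 = 173.657778
  W → negative
Point 3:
  Lat: 72 + 55/60 + 57.4/3600 = 72.932611
  S → negative
  Lon: 178° + 46/60 + 1.25/3600 = 178 + 0.766667 + 0.000347 = 178.767014
  W → negative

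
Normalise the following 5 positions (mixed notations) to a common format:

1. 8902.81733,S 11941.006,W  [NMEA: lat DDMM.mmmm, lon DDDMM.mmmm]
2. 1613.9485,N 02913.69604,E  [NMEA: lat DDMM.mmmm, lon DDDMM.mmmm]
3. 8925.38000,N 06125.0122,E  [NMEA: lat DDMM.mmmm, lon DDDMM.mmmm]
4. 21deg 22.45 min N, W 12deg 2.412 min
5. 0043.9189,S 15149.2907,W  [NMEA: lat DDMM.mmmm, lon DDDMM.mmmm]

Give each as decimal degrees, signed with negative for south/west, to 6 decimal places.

1. -89.046956, -119.683433
2. 16.232475, 29.228267
3. 89.423000, 61.416870
4. 21.374167, -12.040200
5. -0.731982, -151.821512

Point 1:
  Lat: split at 2 digits → 89° and 2.81733′; 89 + 2.81733/60 = 89.0469555
  hemisphere S, so the sign is −
  Longitude: split at 3 digits → 119° and 41.006′; 119 + 41.006/60 = 119.6834333
  W ⇒ negate
Point 2:
  Latitude: degrees = first 2 digits = 16, minutes = 13.9485; 16 + 13.9485/60 = 16.2324750
  N ⇒ keep positive
  Longitude: split at 3 digits → 029° and 13.69604′; 29 + 13.69604/60 = 29.2282673
  E → positive
Point 3:
  Latitude: degrees = first 2 digits = 89, minutes = 25.38; 89 + 25.38/60 = 89.4230000
  N ⇒ keep positive
  Longitude: split at 3 digits → 061° and 25.0122′; 61 + 25.0122/60 = 61.4168700
  E → positive
Point 4:
  Lat: 21 + 22.45/60 = 21.3741667
  N → positive
  λ: 2.412′ = 0.040200°; total 12.0402000
  W → negative
Point 5:
  φ: split at 2 digits → 00° and 43.9189′; 0 + 43.9189/60 = 0.7319817
  hemisphere S, so the sign is −
  λ: degrees = first 3 digits = 151, minutes = 49.2907; 151 + 49.2907/60 = 151.8215117
  W ⇒ negate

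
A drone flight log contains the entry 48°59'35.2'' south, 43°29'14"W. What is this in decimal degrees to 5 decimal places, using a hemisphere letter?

φ: 48 + 59/60 + 35.2/3600 = 48.993111
Lon: 29′ + 14″ = 29.23333′; 43 + 29.23333/60 = 43.487222

48.99311° S, 43.48722° W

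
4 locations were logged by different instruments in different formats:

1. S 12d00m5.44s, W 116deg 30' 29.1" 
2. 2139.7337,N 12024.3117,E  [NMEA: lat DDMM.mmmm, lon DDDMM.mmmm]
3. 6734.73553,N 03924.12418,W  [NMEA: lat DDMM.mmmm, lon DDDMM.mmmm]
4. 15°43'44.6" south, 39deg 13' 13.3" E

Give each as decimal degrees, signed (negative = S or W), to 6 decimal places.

1. -12.001511, -116.508083
2. 21.662228, 120.405195
3. 67.578926, -39.402070
4. -15.729056, 39.220361

Point 1:
  Latitude: 12° + 0/60 + 5.44/3600 = 12 + 0.000000 + 0.001511 = 12.0015111
  S → negative
  Longitude: 116° + 30/60 + 29.1/3600 = 116 + 0.500000 + 0.008083 = 116.5080833
  W ⇒ negate
Point 2:
  Lat: degrees = first 2 digits = 21, minutes = 39.7337; 21 + 39.7337/60 = 21.6622283
  N ⇒ keep positive
  Lon: split at 3 digits → 120° and 24.3117′; 120 + 24.3117/60 = 120.4051950
  E ⇒ keep positive
Point 3:
  Latitude: split at 2 digits → 67° and 34.73553′; 67 + 34.73553/60 = 67.5789255
  N → positive
  λ: split at 3 digits → 039° and 24.12418′; 39 + 24.12418/60 = 39.4020697
  W ⇒ negate
Point 4:
  φ: 15° + 43/60 + 44.6/3600 = 15 + 0.716667 + 0.012389 = 15.7290556
  hemisphere S, so the sign is −
  λ: 39 + 13/60 + 13.3/3600 = 39.2203611
  E ⇒ keep positive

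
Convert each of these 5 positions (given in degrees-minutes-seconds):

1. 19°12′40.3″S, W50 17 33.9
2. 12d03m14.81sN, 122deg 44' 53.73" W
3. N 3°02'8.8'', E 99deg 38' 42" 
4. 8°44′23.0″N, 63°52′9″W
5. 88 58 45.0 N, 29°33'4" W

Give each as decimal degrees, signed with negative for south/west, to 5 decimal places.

1. -19.21119, -50.29275
2. 12.05411, -122.74826
3. 3.03578, 99.64500
4. 8.73972, -63.86917
5. 88.97917, -29.55111

Point 1:
  Lat: 19 + 12/60 + 40.3/3600 = 19.211194
  hemisphere S, so the sign is −
  λ: 50 + 17/60 + 33.9/3600 = 50.292750
  hemisphere W, so the sign is −
Point 2:
  Lat: 3′ + 14.81″ = 3.24683′; 12 + 3.24683/60 = 12.054114
  N → positive
  Longitude: 122° + 44/60 + 53.73/3600 = 122 + 0.733333 + 0.014925 = 122.748258
  W ⇒ negate
Point 3:
  Lat: 2′ + 8.8″ = 2.14667′; 3 + 2.14667/60 = 3.035778
  N → positive
  λ: 99 + 38/60 + 42/3600 = 99.645000
  E → positive
Point 4:
  Latitude: 8° + 44/60 + 23/3600 = 8 + 0.733333 + 0.006389 = 8.739722
  N → positive
  λ: 52′ + 9″ = 52.15000′; 63 + 52.15000/60 = 63.869167
  hemisphere W, so the sign is −
Point 5:
  φ: 88° + 58/60 + 45/3600 = 88 + 0.966667 + 0.012500 = 88.979167
  N ⇒ keep positive
  Longitude: 33′ + 4″ = 33.06667′; 29 + 33.06667/60 = 29.551111
  W → negative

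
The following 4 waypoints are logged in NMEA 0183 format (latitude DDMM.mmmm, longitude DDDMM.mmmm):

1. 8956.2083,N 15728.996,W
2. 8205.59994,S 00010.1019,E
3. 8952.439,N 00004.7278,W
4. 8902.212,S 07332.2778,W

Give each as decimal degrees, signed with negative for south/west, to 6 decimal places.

1. 89.936805, -157.483267
2. -82.093332, 0.168365
3. 89.873983, -0.078797
4. -89.036867, -73.537963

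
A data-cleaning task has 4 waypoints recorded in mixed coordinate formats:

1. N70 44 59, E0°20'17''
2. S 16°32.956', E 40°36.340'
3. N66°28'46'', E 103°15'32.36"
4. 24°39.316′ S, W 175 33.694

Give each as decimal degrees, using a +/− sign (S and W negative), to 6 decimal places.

Point 1:
  Lat: 70 + 44/60 + 59/3600 = 70.7497222
  N → positive
  Lon: 20′ + 17″ = 20.28333′; 0 + 20.28333/60 = 0.3380556
  E → positive
Point 2:
  Latitude: 32.956′ = 0.549267°; total 16.5492667
  hemisphere S, so the sign is −
  λ: 40 + 36.34/60 = 40.6056667
  E → positive
Point 3:
  Lat: 66 + 28/60 + 46/3600 = 66.4794444
  N → positive
  Longitude: 15′ + 32.36″ = 15.53933′; 103 + 15.53933/60 = 103.2589889
  E ⇒ keep positive
Point 4:
  φ: 24 + 39.316/60 = 24.6552667
  hemisphere S, so the sign is −
  Longitude: 33.694′ = 0.561567°; total 175.5615667
  hemisphere W, so the sign is −

1. 70.749722, 0.338056
2. -16.549267, 40.605667
3. 66.479444, 103.258989
4. -24.655267, -175.561567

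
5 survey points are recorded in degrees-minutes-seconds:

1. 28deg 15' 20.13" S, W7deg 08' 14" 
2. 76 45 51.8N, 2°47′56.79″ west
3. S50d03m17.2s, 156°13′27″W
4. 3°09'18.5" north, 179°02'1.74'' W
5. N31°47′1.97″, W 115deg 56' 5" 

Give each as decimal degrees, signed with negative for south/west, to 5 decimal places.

Point 1:
  φ: 28 + 15/60 + 20.13/3600 = 28.255592
  S → negative
  λ: 8′ + 14″ = 8.23333′; 7 + 8.23333/60 = 7.137222
  W → negative
Point 2:
  Latitude: 76° + 45/60 + 51.8/3600 = 76 + 0.750000 + 0.014389 = 76.764389
  N → positive
  Longitude: 2 + 47/60 + 56.79/3600 = 2.799108
  hemisphere W, so the sign is −
Point 3:
  φ: 50 + 3/60 + 17.2/3600 = 50.054778
  hemisphere S, so the sign is −
  Lon: 13′ + 27″ = 13.45000′; 156 + 13.45000/60 = 156.224167
  W → negative
Point 4:
  φ: 9′ + 18.5″ = 9.30833′; 3 + 9.30833/60 = 3.155139
  N → positive
  Longitude: 2′ + 1.74″ = 2.02900′; 179 + 2.02900/60 = 179.033817
  hemisphere W, so the sign is −
Point 5:
  φ: 31° + 47/60 + 1.97/3600 = 31 + 0.783333 + 0.000547 = 31.783881
  N ⇒ keep positive
  Lon: 115 + 56/60 + 5/3600 = 115.934722
  W ⇒ negate

1. -28.25559, -7.13722
2. 76.76439, -2.79911
3. -50.05478, -156.22417
4. 3.15514, -179.03382
5. 31.78388, -115.93472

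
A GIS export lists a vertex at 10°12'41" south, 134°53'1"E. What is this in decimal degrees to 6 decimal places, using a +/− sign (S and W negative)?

φ: 10 + 12/60 + 41/3600 = 10.2113889
S ⇒ negate
λ: 134° + 53/60 + 1/3600 = 134 + 0.883333 + 0.000278 = 134.8836111
E ⇒ keep positive

-10.211389, 134.883611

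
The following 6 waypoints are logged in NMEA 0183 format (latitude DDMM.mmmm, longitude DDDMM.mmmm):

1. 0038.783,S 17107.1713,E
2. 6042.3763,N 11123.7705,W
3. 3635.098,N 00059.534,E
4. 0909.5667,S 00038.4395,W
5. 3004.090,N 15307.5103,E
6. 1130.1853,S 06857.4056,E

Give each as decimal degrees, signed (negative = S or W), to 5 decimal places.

1. -0.64638, 171.11952
2. 60.70627, -111.39618
3. 36.58497, 0.99223
4. -9.15945, -0.64066
5. 30.06817, 153.12517
6. -11.50309, 68.95676

Point 1:
  Latitude: split at 2 digits → 00° and 38.783′; 0 + 38.783/60 = 0.646383
  S ⇒ negate
  Longitude: degrees = first 3 digits = 171, minutes = 7.1713; 171 + 7.1713/60 = 171.119522
  E → positive
Point 2:
  Latitude: split at 2 digits → 60° and 42.3763′; 60 + 42.3763/60 = 60.706272
  N ⇒ keep positive
  λ: degrees = first 3 digits = 111, minutes = 23.7705; 111 + 23.7705/60 = 111.396175
  W ⇒ negate
Point 3:
  Latitude: split at 2 digits → 36° and 35.098′; 36 + 35.098/60 = 36.584967
  N → positive
  Longitude: split at 3 digits → 000° and 59.534′; 0 + 59.534/60 = 0.992233
  E ⇒ keep positive
Point 4:
  Lat: degrees = first 2 digits = 9, minutes = 9.5667; 9 + 9.5667/60 = 9.159445
  hemisphere S, so the sign is −
  λ: split at 3 digits → 000° and 38.4395′; 0 + 38.4395/60 = 0.640658
  hemisphere W, so the sign is −
Point 5:
  φ: split at 2 digits → 30° and 4.09′; 30 + 4.09/60 = 30.068167
  N ⇒ keep positive
  Lon: split at 3 digits → 153° and 7.5103′; 153 + 7.5103/60 = 153.125172
  E ⇒ keep positive
Point 6:
  Latitude: degrees = first 2 digits = 11, minutes = 30.1853; 11 + 30.1853/60 = 11.503088
  S ⇒ negate
  λ: split at 3 digits → 068° and 57.4056′; 68 + 57.4056/60 = 68.956760
  E ⇒ keep positive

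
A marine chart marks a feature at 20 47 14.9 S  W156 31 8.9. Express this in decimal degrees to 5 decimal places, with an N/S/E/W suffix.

20.78747° S, 156.51914° W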